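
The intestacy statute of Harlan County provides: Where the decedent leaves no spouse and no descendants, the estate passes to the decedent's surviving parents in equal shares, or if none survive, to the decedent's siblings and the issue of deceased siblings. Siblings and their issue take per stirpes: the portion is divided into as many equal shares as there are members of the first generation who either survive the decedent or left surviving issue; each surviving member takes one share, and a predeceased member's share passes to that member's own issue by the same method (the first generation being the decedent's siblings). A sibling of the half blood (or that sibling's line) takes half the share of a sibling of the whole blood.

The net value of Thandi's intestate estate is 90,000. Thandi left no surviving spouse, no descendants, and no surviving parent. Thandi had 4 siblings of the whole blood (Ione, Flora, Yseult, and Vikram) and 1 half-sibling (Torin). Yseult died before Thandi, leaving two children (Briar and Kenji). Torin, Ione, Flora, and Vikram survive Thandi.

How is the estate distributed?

Torin: 10,000; Ione: 20,000; Flora: 20,000; Briar: 10,000; Kenji: 10,000; Vikram: 20,000

The entire 90,000 passes to the siblings and their issue.
Counting each half-blood sibling's line as half a unit, there are 9/2 units in 90,000, so one unit is 20,000. Whole-blood lines (Ione, Flora, Yseult, and Vikram) take 20,000 each; half-blood lines (Torin) take 10,000 each.
Yseult's share (20,000) is divided into 2 shares of 10,000: Briar and Kenji each take 10,000.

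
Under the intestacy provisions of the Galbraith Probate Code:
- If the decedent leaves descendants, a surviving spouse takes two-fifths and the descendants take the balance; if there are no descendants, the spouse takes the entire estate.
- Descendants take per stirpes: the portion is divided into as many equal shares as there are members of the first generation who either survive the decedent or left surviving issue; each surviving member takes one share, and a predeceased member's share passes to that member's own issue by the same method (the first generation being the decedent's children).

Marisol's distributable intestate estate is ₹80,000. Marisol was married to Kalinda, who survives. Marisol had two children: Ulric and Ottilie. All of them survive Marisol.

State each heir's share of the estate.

Kalinda takes two-fifths of ₹80,000 = ₹32,000. The remaining ₹48,000 passes to the descendants.
The descendants' portion (₹48,000) is divided into 2 shares of ₹24,000: Ulric and Ottilie each take ₹24,000.

Kalinda: ₹32,000; Ulric: ₹24,000; Ottilie: ₹24,000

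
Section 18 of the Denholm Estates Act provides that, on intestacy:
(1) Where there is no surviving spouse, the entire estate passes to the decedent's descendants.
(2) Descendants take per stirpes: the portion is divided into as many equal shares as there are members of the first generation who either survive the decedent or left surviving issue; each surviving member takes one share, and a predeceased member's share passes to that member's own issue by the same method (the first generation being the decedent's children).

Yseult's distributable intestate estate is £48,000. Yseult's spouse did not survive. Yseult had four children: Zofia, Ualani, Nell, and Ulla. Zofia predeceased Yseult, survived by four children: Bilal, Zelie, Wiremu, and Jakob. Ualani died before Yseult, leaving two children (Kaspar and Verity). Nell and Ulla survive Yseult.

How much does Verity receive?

Verity receives £6,000.

The entire £48,000 passes to the descendants.
That amount (£48,000) is divided into 4 shares of £12,000: Nell and Ulla each take £12,000; Zofia's £12,000 share passes to Zofia's issue; Ualani's £12,000 share passes to Ualani's issue.
Zofia's share (£12,000) is divided into 4 shares of £3,000: Bilal, Zelie, Wiremu, and Jakob each take £3,000.
Ualani's share (£12,000) is divided into 2 shares of £6,000: Kaspar and Verity each take £6,000.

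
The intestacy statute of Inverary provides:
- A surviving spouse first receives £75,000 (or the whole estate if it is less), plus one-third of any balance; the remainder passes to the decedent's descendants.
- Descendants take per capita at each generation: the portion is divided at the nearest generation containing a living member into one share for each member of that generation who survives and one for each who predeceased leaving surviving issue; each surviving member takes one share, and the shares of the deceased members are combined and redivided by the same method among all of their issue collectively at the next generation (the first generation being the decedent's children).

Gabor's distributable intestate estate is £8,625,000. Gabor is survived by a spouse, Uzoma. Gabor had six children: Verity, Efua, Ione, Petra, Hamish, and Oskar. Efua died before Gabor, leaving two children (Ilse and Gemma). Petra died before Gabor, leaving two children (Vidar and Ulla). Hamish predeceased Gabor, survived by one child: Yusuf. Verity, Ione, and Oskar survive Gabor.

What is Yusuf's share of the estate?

Yusuf receives £570,000.

Uzoma first takes £75,000, leaving a balance of £8,550,000. Uzoma then takes one-third of the balance (£2,850,000), for a total of £2,925,000. The remaining £5,700,000 passes to the descendants.
The descendants' portion (£5,700,000) is divided at the children's generation into 6 shares of £950,000. Verity, Ione, and Oskar each take £950,000. The 3 shares of the deceased (Efua, Petra, and Hamish) are combined into a pool of £2,850,000.
That pool (£2,850,000) is divided at the grandchildren's generation equally among Ilse, Gemma, Vidar, Ulla, and Yusuf: £570,000 each.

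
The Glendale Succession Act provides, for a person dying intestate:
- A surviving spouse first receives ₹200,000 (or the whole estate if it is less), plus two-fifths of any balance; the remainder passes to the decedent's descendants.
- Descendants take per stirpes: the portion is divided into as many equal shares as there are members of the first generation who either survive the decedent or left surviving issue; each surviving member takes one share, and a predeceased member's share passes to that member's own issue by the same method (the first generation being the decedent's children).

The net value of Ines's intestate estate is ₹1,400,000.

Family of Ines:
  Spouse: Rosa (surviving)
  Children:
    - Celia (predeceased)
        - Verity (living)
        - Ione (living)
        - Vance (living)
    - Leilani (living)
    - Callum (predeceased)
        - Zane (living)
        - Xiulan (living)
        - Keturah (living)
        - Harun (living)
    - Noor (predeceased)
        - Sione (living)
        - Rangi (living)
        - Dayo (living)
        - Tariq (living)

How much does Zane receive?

Zane receives ₹45,000.

Rosa first takes ₹200,000, leaving a balance of ₹1,200,000. Rosa then takes two-fifths of the balance (₹480,000), for a total of ₹680,000. The remaining ₹720,000 passes to the descendants.
The descendants' portion (₹720,000) is divided into 4 shares of ₹180,000: Leilani takes ₹180,000; Celia's ₹180,000 share passes to Celia's issue; Callum's ₹180,000 share passes to Callum's issue; Noor's ₹180,000 share passes to Noor's issue.
Celia's share (₹180,000) is divided into 3 shares of ₹60,000: Verity, Ione, and Vance each take ₹60,000.
Callum's share (₹180,000) is divided into 4 shares of ₹45,000: Zane, Xiulan, Keturah, and Harun each take ₹45,000.
Noor's share (₹180,000) is divided into 4 shares of ₹45,000: Sione, Rangi, Dayo, and Tariq each take ₹45,000.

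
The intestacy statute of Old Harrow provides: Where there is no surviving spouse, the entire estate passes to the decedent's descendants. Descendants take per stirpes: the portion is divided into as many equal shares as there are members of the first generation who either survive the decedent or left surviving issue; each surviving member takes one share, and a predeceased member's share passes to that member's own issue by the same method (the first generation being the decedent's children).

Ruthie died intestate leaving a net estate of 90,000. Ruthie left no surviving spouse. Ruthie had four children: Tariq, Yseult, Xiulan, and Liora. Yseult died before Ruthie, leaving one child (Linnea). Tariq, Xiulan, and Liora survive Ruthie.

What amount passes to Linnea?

The entire 90,000 passes to the descendants.
That amount (90,000) is divided into 4 shares of 22,500: Tariq, Xiulan, and Liora each take 22,500; Yseult's 22,500 share passes to Yseult's issue.
Yseult's share (22,500) passes entirely to Linnea.

Linnea receives 22,500.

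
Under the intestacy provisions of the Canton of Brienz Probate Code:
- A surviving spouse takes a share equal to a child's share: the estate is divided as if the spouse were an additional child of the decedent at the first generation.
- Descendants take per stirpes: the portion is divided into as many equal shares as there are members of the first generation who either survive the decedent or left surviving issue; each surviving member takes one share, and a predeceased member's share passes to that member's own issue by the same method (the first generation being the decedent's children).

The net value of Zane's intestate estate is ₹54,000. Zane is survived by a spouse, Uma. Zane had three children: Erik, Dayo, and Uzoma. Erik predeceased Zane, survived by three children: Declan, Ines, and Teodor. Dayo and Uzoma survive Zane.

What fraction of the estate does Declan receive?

Declan receives 1/12 of the estate.

The spouse counts as an additional share at the children's level, so there are 4 primary shares of ₹13,500. Uma takes one such share (₹13,500).
The children's combined portion (₹40,500) is divided into 3 shares of ₹13,500: Dayo and Uzoma each take ₹13,500; Erik's ₹13,500 share passes to Erik's issue.
Erik's share (₹13,500) is divided into 3 shares of ₹4,500: Declan, Ines, and Teodor each take ₹4,500.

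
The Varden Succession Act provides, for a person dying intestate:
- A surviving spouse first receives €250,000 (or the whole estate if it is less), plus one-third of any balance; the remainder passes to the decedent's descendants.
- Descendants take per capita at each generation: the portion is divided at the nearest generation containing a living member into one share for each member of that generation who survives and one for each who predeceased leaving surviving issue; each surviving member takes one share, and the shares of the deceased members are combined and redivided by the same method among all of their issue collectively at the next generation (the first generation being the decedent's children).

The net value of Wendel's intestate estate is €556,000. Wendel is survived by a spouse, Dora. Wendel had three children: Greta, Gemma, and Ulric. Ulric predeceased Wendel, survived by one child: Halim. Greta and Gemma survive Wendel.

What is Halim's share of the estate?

Halim receives €68,000.

Dora first takes €250,000, leaving a balance of €306,000. Dora then takes one-third of the balance (€102,000), for a total of €352,000. The remaining €204,000 passes to the descendants.
The descendants' portion (€204,000) is divided at the children's generation into 3 shares of €68,000. Greta and Gemma each take €68,000. The remaining share for the deceased Ulric (€68,000) is carried to the next generation.
That pool (€68,000) passes entirely to Halim, the sole taker at the grandchildren's generation.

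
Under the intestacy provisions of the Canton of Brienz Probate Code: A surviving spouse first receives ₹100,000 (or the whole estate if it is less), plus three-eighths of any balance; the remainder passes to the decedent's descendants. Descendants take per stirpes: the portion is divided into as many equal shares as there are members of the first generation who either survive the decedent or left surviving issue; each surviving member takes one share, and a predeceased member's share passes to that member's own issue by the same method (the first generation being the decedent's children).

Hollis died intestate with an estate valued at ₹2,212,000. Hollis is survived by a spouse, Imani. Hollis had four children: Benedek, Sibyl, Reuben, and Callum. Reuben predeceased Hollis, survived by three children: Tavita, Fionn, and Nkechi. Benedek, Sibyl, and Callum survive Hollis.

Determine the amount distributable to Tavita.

Tavita receives ₹110,000.

Imani first takes ₹100,000, leaving a balance of ₹2,112,000. Imani then takes three-eighths of the balance (₹792,000), for a total of ₹892,000. The remaining ₹1,320,000 passes to the descendants.
The descendants' portion (₹1,320,000) is divided into 4 shares of ₹330,000: Benedek, Sibyl, and Callum each take ₹330,000; Reuben's ₹330,000 share passes to Reuben's issue.
Reuben's share (₹330,000) is divided into 3 shares of ₹110,000: Tavita, Fionn, and Nkechi each take ₹110,000.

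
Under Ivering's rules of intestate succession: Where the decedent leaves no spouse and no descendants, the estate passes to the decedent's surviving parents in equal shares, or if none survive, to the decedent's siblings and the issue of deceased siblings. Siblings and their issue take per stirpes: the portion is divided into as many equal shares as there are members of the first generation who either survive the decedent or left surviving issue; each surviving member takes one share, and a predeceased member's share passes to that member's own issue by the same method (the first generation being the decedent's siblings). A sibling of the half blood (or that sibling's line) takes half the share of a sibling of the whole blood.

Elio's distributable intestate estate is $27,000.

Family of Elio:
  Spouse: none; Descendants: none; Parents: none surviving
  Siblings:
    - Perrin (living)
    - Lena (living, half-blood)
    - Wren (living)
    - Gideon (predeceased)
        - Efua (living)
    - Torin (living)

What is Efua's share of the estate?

Efua receives $6,000.

The entire $27,000 passes to the siblings and their issue.
Counting each half-blood sibling's line as half a unit, there are 9/2 units in $27,000, so one unit is $6,000. Whole-blood lines (Perrin, Wren, Gideon, and Torin) take $6,000 each; half-blood lines (Lena) take $3,000 each.
Gideon's share ($6,000) passes entirely to Efua.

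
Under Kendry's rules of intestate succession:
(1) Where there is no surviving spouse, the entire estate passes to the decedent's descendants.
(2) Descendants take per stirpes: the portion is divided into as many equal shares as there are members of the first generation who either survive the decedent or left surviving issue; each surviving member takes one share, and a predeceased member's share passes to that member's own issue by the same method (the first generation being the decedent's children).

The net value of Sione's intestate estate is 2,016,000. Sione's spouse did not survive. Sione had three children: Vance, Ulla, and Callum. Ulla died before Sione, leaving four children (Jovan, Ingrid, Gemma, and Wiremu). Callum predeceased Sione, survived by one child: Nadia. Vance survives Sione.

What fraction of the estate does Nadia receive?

The entire 2,016,000 passes to the descendants.
That amount (2,016,000) is divided into 3 shares of 672,000: Vance takes 672,000; Ulla's 672,000 share passes to Ulla's issue; Callum's 672,000 share passes to Callum's issue.
Ulla's share (672,000) is divided into 4 shares of 168,000: Jovan, Ingrid, Gemma, and Wiremu each take 168,000.
Callum's share (672,000) passes entirely to Nadia.

Nadia receives 1/3 of the estate.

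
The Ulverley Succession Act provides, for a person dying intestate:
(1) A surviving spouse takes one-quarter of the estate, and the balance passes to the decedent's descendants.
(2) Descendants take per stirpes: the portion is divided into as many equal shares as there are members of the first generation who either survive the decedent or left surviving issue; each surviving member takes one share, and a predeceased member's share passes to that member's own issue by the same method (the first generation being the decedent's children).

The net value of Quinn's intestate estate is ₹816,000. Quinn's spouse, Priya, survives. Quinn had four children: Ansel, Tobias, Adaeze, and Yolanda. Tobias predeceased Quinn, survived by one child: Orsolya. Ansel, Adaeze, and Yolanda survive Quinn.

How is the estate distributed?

Priya: ₹204,000; Ansel: ₹153,000; Orsolya: ₹153,000; Adaeze: ₹153,000; Yolanda: ₹153,000

Priya takes one-quarter of ₹816,000 = ₹204,000. The remaining ₹612,000 passes to the descendants.
The descendants' portion (₹612,000) is divided into 4 shares of ₹153,000: Ansel, Adaeze, and Yolanda each take ₹153,000; Tobias's ₹153,000 share passes to Tobias's issue.
Tobias's share (₹153,000) passes entirely to Orsolya.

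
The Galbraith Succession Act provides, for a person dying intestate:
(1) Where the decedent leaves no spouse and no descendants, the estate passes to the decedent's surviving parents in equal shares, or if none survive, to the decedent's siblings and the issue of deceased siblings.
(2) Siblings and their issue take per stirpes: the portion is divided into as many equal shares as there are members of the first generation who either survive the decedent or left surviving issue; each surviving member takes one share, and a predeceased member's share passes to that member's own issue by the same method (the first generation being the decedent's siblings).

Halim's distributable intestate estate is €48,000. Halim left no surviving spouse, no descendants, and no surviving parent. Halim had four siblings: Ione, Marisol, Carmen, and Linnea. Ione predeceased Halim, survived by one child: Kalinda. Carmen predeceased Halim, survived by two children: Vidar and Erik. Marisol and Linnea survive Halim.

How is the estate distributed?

Kalinda: €12,000; Marisol: €12,000; Vidar: €6,000; Erik: €6,000; Linnea: €12,000

The entire €48,000 passes to the siblings and their issue.
That amount (€48,000) is divided into 4 shares of €12,000: Marisol and Linnea each take €12,000; Ione's €12,000 share passes to Ione's issue; Carmen's €12,000 share passes to Carmen's issue.
Ione's share (€12,000) passes entirely to Kalinda.
Carmen's share (€12,000) is divided into 2 shares of €6,000: Vidar and Erik each take €6,000.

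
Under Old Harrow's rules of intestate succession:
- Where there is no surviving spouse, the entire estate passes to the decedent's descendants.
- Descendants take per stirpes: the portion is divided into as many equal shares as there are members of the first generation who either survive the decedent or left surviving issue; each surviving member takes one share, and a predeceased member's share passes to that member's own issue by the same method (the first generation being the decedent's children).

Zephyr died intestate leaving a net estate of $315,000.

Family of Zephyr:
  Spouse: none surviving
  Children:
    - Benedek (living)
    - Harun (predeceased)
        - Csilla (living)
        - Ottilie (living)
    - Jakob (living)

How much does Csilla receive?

The entire $315,000 passes to the descendants.
That amount ($315,000) is divided into 3 shares of $105,000: Benedek and Jakob each take $105,000; Harun's $105,000 share passes to Harun's issue.
Harun's share ($105,000) is divided into 2 shares of $52,500: Csilla and Ottilie each take $52,500.

Csilla receives $52,500.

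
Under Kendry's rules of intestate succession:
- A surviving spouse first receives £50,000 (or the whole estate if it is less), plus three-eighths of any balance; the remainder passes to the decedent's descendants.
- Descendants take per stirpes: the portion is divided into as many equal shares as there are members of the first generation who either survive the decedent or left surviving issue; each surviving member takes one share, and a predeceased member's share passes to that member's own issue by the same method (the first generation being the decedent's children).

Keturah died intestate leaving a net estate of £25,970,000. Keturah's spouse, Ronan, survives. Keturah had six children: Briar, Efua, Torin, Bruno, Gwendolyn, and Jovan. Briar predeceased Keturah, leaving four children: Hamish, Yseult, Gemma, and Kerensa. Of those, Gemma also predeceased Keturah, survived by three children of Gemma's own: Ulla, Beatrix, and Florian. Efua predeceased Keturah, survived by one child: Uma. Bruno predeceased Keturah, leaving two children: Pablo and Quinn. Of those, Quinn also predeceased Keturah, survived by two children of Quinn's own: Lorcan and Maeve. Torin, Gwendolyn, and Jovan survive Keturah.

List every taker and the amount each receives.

Ronan: £9,770,000; Hamish: £675,000; Yseult: £675,000; Ulla: £225,000; Beatrix: £225,000; Florian: £225,000; Kerensa: £675,000; Uma: £2,700,000; Torin: £2,700,000; Pablo: £1,350,000; Lorcan: £675,000; Maeve: £675,000; Gwendolyn: £2,700,000; Jovan: £2,700,000

Ronan first takes £50,000, leaving a balance of £25,920,000. Ronan then takes three-eighths of the balance (£9,720,000), for a total of £9,770,000. The remaining £16,200,000 passes to the descendants.
The descendants' portion (£16,200,000) is divided into 6 shares of £2,700,000: Torin, Gwendolyn, and Jovan each take £2,700,000; Briar's £2,700,000 share passes to Briar's issue; Efua's £2,700,000 share passes to Efua's issue; Bruno's £2,700,000 share passes to Bruno's issue.
Briar's share (£2,700,000) is divided into 4 shares of £675,000: Hamish, Yseult, and Kerensa each take £675,000; Gemma's £675,000 share passes to Gemma's issue.
Gemma's share (£675,000) is divided into 3 shares of £225,000: Ulla, Beatrix, and Florian each take £225,000.
Efua's share (£2,700,000) passes entirely to Uma.
Bruno's share (£2,700,000) is divided into 2 shares of £1,350,000: Pablo takes £1,350,000; Quinn's £1,350,000 share passes to Quinn's issue.
Quinn's share (£1,350,000) is divided into 2 shares of £675,000: Lorcan and Maeve each take £675,000.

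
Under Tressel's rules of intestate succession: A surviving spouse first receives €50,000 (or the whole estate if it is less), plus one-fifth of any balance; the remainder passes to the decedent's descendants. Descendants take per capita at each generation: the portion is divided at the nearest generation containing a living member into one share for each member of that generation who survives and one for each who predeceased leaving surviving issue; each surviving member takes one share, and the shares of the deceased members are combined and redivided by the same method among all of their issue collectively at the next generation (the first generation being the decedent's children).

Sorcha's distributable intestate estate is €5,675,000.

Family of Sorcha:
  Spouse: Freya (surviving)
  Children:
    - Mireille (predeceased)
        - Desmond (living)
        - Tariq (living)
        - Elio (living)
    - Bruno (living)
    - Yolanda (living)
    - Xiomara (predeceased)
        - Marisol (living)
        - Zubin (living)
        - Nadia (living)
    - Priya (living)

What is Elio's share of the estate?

Freya first takes €50,000, leaving a balance of €5,625,000. Freya then takes one-fifth of the balance (€1,125,000), for a total of €1,175,000. The remaining €4,500,000 passes to the descendants.
The descendants' portion (€4,500,000) is divided at the children's generation into 5 shares of €900,000. Bruno, Yolanda, and Priya each take €900,000. The 2 shares of the deceased (Mireille and Xiomara) are combined into a pool of €1,800,000.
That pool (€1,800,000) is divided at the grandchildren's generation equally among Desmond, Tariq, Elio, Marisol, Zubin, and Nadia: €300,000 each.

Elio receives €300,000.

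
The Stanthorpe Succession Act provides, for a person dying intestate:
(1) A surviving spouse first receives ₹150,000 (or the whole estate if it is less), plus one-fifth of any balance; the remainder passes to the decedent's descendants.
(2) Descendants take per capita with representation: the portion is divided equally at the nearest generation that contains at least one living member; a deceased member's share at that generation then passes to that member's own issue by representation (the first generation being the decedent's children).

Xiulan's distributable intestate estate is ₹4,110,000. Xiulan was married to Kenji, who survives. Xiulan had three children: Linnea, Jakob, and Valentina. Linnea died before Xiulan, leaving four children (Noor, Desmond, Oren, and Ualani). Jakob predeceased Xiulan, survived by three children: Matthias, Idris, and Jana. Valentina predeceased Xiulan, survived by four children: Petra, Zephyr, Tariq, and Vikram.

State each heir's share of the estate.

Kenji: ₹942,000; Noor: ₹288,000; Desmond: ₹288,000; Oren: ₹288,000; Ualani: ₹288,000; Matthias: ₹288,000; Idris: ₹288,000; Jana: ₹288,000; Petra: ₹288,000; Zephyr: ₹288,000; Tariq: ₹288,000; Vikram: ₹288,000

Kenji first takes ₹150,000, leaving a balance of ₹3,960,000. Kenji then takes one-fifth of the balance (₹792,000), for a total of ₹942,000. The remaining ₹3,168,000 passes to the descendants.
No child survives, so the initial division is made at the grandchildren's generation.
The descendants' portion (₹3,168,000) is divided into 11 shares of ₹288,000: Noor, Desmond, Oren, Ualani, Matthias, Idris, Jana, Petra, Zephyr, Tariq, and Vikram each take ₹288,000.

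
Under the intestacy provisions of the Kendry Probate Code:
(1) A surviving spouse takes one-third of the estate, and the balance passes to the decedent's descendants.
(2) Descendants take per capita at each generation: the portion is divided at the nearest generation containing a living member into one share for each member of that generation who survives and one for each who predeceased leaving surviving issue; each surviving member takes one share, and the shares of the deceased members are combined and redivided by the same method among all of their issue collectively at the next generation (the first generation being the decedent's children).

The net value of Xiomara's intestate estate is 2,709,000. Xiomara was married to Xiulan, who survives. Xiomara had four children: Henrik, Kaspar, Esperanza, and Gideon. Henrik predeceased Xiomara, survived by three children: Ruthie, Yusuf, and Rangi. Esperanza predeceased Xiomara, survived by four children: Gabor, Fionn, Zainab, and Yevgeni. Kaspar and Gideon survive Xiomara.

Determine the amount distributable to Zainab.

Xiulan takes one-third of 2,709,000 = 903,000. The remaining 1,806,000 passes to the descendants.
The descendants' portion (1,806,000) is divided at the children's generation into 4 shares of 451,500. Kaspar and Gideon each take 451,500. The 2 shares of the deceased (Henrik and Esperanza) are combined into a pool of 903,000.
That pool (903,000) is divided at the grandchildren's generation equally among Ruthie, Yusuf, Rangi, Gabor, Fionn, Zainab, and Yevgeni: 129,000 each.

Zainab receives 129,000.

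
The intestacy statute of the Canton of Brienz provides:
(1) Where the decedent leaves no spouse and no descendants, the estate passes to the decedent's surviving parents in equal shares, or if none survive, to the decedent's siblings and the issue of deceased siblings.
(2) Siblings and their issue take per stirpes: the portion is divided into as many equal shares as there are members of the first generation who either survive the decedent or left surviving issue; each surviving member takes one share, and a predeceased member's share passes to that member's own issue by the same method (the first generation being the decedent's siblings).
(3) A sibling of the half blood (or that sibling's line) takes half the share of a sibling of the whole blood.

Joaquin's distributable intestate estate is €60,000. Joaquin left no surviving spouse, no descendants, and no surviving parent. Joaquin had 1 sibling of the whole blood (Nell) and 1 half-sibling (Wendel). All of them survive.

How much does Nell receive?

The entire €60,000 passes to the siblings and their issue.
Counting each half-blood sibling's line as half a unit, there are 3/2 units in €60,000, so one unit is €40,000. Whole-blood lines (Nell) take €40,000 each; half-blood lines (Wendel) take €20,000 each.

Nell receives €40,000.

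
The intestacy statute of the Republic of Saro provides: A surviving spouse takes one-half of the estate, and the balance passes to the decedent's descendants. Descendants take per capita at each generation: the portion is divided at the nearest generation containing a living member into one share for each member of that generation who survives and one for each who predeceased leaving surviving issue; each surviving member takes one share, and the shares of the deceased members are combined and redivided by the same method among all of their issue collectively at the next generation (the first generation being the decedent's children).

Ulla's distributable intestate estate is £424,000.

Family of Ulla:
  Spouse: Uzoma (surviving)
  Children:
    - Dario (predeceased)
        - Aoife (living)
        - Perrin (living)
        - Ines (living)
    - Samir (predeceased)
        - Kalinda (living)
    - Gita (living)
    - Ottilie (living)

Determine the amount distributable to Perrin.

Perrin receives £26,500.

Uzoma takes one-half of £424,000 = £212,000. The remaining £212,000 passes to the descendants.
The descendants' portion (£212,000) is divided at the children's generation into 4 shares of £53,000. Gita and Ottilie each take £53,000. The 2 shares of the deceased (Dario and Samir) are combined into a pool of £106,000.
That pool (£106,000) is divided at the grandchildren's generation equally among Aoife, Perrin, Ines, and Kalinda: £26,500 each.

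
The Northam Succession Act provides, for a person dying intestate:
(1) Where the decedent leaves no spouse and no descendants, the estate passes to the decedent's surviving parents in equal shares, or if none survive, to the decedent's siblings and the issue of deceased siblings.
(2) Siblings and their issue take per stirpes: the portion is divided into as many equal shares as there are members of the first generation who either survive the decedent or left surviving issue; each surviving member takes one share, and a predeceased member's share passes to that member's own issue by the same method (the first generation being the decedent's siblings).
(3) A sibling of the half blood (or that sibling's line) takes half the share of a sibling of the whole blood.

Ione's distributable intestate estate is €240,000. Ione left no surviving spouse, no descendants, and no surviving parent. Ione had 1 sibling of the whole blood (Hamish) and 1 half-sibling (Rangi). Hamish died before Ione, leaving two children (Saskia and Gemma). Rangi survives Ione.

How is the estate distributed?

The entire €240,000 passes to the siblings and their issue.
Counting each half-blood sibling's line as half a unit, there are 3/2 units in €240,000, so one unit is €160,000. Whole-blood lines (Hamish) take €160,000 each; half-blood lines (Rangi) take €80,000 each.
Hamish's share (€160,000) is divided into 2 shares of €80,000: Saskia and Gemma each take €80,000.

Saskia: €80,000; Gemma: €80,000; Rangi: €80,000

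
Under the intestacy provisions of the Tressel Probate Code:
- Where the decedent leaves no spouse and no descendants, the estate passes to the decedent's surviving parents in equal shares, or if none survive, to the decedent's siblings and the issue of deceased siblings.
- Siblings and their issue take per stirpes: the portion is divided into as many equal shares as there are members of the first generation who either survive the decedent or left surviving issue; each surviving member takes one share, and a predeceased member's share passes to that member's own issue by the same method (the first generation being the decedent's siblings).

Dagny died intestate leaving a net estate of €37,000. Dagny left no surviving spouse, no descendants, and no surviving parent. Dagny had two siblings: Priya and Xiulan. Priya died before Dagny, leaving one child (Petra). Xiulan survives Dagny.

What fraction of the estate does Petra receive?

Petra receives 1/2 of the estate.

The entire €37,000 passes to the siblings and their issue.
That amount (€37,000) is divided into 2 shares of €18,500: Xiulan takes €18,500; Priya's €18,500 share passes to Priya's issue.
Priya's share (€18,500) passes entirely to Petra.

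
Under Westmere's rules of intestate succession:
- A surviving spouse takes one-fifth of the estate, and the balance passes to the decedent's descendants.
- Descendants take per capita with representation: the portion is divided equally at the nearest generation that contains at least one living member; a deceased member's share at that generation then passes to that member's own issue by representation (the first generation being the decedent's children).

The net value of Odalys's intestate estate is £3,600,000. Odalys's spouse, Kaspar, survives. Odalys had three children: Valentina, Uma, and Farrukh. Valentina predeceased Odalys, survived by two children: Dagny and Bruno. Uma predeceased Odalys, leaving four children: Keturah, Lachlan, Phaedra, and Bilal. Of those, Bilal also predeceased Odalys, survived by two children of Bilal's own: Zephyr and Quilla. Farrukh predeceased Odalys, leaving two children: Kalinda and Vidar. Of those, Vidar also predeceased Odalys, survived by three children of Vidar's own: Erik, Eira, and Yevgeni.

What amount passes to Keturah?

Kaspar takes one-fifth of £3,600,000 = £720,000. The remaining £2,880,000 passes to the descendants.
No child survives, so the initial division is made at the grandchildren's generation.
The descendants' portion (£2,880,000) is divided into 8 shares of £360,000: Dagny, Bruno, Keturah, Lachlan, Phaedra, and Kalinda each take £360,000; Bilal's £360,000 share passes to Bilal's issue; Vidar's £360,000 share passes to Vidar's issue.
Bilal's share (£360,000) is divided into 2 shares of £180,000: Zephyr and Quilla each take £180,000.
Vidar's share (£360,000) is divided into 3 shares of £120,000: Erik, Eira, and Yevgeni each take £120,000.

Keturah receives £360,000.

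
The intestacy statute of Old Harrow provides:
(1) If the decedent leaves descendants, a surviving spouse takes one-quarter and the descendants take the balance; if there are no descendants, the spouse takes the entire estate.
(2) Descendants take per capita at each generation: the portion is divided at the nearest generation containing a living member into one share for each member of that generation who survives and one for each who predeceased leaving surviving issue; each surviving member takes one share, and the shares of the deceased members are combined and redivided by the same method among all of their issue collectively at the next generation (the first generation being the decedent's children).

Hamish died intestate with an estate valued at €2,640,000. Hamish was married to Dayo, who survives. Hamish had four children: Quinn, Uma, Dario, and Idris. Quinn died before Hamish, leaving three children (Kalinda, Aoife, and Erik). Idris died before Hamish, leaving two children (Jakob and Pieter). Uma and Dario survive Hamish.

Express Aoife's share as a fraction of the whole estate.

Aoife receives 3/40 of the estate.

Dayo takes one-quarter of €2,640,000 = €660,000. The remaining €1,980,000 passes to the descendants.
The descendants' portion (€1,980,000) is divided at the children's generation into 4 shares of €495,000. Uma and Dario each take €495,000. The 2 shares of the deceased (Quinn and Idris) are combined into a pool of €990,000.
That pool (€990,000) is divided at the grandchildren's generation equally among Kalinda, Aoife, Erik, Jakob, and Pieter: €198,000 each.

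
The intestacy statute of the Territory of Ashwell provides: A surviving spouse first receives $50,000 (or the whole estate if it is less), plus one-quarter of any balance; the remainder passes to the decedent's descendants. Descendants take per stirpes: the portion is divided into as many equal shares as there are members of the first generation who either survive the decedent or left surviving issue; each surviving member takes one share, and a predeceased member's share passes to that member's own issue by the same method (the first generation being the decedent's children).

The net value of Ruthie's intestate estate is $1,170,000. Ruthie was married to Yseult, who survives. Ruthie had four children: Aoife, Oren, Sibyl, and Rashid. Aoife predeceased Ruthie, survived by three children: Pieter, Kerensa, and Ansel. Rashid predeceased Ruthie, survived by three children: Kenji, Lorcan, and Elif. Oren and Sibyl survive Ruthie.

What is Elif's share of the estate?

Yseult first takes $50,000, leaving a balance of $1,120,000. Yseult then takes one-quarter of the balance ($280,000), for a total of $330,000. The remaining $840,000 passes to the descendants.
The descendants' portion ($840,000) is divided into 4 shares of $210,000: Oren and Sibyl each take $210,000; Aoife's $210,000 share passes to Aoife's issue; Rashid's $210,000 share passes to Rashid's issue.
Aoife's share ($210,000) is divided into 3 shares of $70,000: Pieter, Kerensa, and Ansel each take $70,000.
Rashid's share ($210,000) is divided into 3 shares of $70,000: Kenji, Lorcan, and Elif each take $70,000.

Elif receives $70,000.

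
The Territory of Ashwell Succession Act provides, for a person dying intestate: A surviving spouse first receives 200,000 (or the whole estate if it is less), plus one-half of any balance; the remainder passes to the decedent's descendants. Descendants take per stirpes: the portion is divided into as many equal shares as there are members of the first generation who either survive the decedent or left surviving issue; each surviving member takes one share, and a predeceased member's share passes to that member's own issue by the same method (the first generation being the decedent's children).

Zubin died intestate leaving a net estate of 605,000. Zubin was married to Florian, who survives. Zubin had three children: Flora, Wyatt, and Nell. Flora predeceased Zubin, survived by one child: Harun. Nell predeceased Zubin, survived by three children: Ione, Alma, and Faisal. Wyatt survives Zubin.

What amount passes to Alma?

Alma receives 22,500.

Florian first takes 200,000, leaving a balance of 405,000. Florian then takes one-half of the balance (202,500), for a total of 402,500. The remaining 202,500 passes to the descendants.
The descendants' portion (202,500) is divided into 3 shares of 67,500: Wyatt takes 67,500; Flora's 67,500 share passes to Flora's issue; Nell's 67,500 share passes to Nell's issue.
Flora's share (67,500) passes entirely to Harun.
Nell's share (67,500) is divided into 3 shares of 22,500: Ione, Alma, and Faisal each take 22,500.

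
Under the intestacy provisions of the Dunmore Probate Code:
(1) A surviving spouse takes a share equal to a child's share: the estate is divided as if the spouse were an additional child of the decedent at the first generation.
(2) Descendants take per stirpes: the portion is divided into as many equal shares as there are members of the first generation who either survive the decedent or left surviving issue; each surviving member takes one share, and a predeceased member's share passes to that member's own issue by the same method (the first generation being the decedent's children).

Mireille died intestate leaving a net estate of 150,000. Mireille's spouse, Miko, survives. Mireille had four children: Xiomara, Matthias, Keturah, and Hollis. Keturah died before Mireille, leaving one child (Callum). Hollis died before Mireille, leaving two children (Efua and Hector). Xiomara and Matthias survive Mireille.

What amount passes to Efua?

The spouse counts as an additional share at the children's level, so there are 5 primary shares of 30,000. Miko takes one such share (30,000).
The children's combined portion (120,000) is divided into 4 shares of 30,000: Xiomara and Matthias each take 30,000; Keturah's 30,000 share passes to Keturah's issue; Hollis's 30,000 share passes to Hollis's issue.
Keturah's share (30,000) passes entirely to Callum.
Hollis's share (30,000) is divided into 2 shares of 15,000: Efua and Hector each take 15,000.

Efua receives 15,000.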